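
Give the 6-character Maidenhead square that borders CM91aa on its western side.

CM81xa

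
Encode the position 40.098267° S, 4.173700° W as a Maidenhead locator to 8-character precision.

IE79vv96

Add 180° to longitude and 90° to latitude: 175.82630, 49.90173.
Field: 175.82630/20 → 8 → I, 49.90173/10 → 4 → E; chars IE.
Square: 15.82630/2 → 7, 9.90173/1 → 9; chars 79.
Subsquare: 1.82630/0.0833333 → 21 → v, 0.90173/0.0416667 → 21 → v; chars vv.
Extended square: 0.07630/0.00833333 → 9, 0.02673/0.00416667 → 6; chars 96.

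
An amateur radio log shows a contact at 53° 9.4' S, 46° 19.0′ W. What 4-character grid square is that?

Shift to the Maidenhead origin (180°W, 90°S): lon 133.68, lat 36.84.
Field (20°×10°, letters A–R): lon ⌊133.68/20⌋ = 6 → G; lat ⌊36.84/10⌋ = 3 → D.
Square (2°×1°, digits 0–9): lon ⌊13.68/2⌋ = 6; lat ⌊6.84/1⌋ = 6.

GD66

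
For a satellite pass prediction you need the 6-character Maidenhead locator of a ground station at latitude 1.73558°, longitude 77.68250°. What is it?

MJ81ur

Offset from 180°W / 90°S: lon 257.6825°, lat 91.7356°.
Field: 257.6825/20 → 12 → M, 91.7356/10 → 9 → J; chars MJ.
Square: 17.6825/2 → 8, 1.7356/1 → 1; chars 81.
Subsquare: 1.6825/0.0833333 → 20 → u, 0.7356/0.0416667 → 17 → r; chars ur.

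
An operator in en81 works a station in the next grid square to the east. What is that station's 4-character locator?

EN91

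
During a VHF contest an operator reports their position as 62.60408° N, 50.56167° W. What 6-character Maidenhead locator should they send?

Shift to the Maidenhead origin (180°W, 90°S): lon 129.4383, lat 152.6041.
Field: lon ⌊129.4383/20⌋ = 6 → G; lat ⌊152.6041/10⌋ = 15 → P.
Square: lon ⌊9.4383/2⌋ = 4; lat ⌊2.6041/1⌋ = 2.
Subsquare: lon ⌊1.4383/0.0833333⌋ = 17 → r; lat ⌊0.6041/0.0416667⌋ = 14 → o.

GP42ro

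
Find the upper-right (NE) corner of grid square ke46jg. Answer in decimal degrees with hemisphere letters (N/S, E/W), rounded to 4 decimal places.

43.7083° S, 28.8333° E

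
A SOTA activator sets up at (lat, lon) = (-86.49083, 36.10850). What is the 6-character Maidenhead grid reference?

KA83bm

Offset from 180°W / 90°S: lon 216.1085°, lat 3.5092°.
Field (20°×10°, letters A–R): 216.1085/20 → 10 → K, 3.5092/10 → 0 → A; chars KA.
Square (2°×1°, digits 0–9): 16.1085/2 → 8, 3.5092/1 → 3; chars 83.
Subsquare (5′×2.5′, letters a–x): 0.1085/0.0833333 → 1 → b, 0.5092/0.0416667 → 12 → m; chars bm.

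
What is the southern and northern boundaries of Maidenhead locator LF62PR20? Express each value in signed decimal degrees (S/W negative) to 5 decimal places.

-37.29167, -37.28750

Field L=11, F=5: +11·20° lon, +5·10° lat → SW at lon 40°, lat -40°.
Square 6, 2: +6·2° lon, +2·1° lat → SW at lon 52°, lat -38°.
Subsquare p=15, r=17: +15·0.0833333° lon, +17·0.0416667° lat → SW at lon 53.25°, lat -37.2917°.
Extended square 2, 0: +2·0.00833333° lon, +0·0.00416667° lat → SW at lon 53.2667°, lat -37.2917°.
Cell spans 0.00833333° lon × 0.00416667° lat.
south -37.29167, north -37.28750.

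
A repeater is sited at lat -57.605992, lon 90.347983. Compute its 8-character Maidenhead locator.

Offset from 180°W / 90°S: lon 270.34798°, lat 32.39401°.
Field: lon ⌊270.34798/20⌋ = 13 → N; lat ⌊32.39401/10⌋ = 3 → D.
Square: lon ⌊10.34798/2⌋ = 5; lat ⌊2.39401/1⌋ = 2.
Subsquare: lon ⌊0.34798/0.0833333⌋ = 4 → e; lat ⌊0.39401/0.0416667⌋ = 9 → j.
Extended square: lon ⌊0.01465/0.00833333⌋ = 1; lat ⌊0.01901/0.00416667⌋ = 4.

ND52ej14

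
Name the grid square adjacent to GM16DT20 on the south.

GM16ds29

Latitude extended square 0; −1 → -1, wraps to 9, carry into subsquare.
Latitude subsquare t = 19; −1 → 18 = s.
The longitude characters are unchanged.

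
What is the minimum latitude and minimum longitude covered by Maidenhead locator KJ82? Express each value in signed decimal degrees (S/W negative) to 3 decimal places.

2.000, 36.000

Field K=10, J=9: +10·20° lon, +9·10° lat → SW at lon 20°, lat 0°.
Square 8, 2: +8·2° lon, +2·1° lat → SW at lon 36°, lat 2°.
latitude 2.000, longitude 36.000.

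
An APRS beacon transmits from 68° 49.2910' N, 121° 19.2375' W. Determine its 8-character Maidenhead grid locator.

CP98it17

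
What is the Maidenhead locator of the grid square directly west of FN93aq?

FN83xq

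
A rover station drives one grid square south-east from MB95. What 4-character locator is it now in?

NB04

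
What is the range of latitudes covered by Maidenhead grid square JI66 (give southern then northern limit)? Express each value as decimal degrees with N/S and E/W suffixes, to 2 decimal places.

Field J=9, I=8: +9·20° lon, +8·10° lat → SW at lon 0°, lat -10°.
Square 6, 6: +6·2° lon, +6·1° lat → SW at lon 12°, lat -4°.
Cell spans 2° lon × 1° lat.
south 4.00° S, north 3.00° S.

4.00° S, 3.00° S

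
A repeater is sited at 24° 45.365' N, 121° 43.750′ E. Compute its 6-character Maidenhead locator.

PL04us

Offset from 180°W / 90°S: lon 301.7292°, lat 114.7561°.
Field: 301.7292/20 → 15 → P, 114.7561/10 → 11 → L; chars PL.
Square: 1.7292/2 → 0, 4.7561/1 → 4; chars 04.
Subsquare: 1.7292/0.0833333 → 20 → u, 0.7561/0.0416667 → 18 → s; chars us.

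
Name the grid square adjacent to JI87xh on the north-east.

JI97ai

Longitude subsquare x = 23; +1 → 24, wraps to 0 = a, carry into square.
Longitude square 8; +1 → 9.
Latitude subsquare h = 7; +1 → 8 = i.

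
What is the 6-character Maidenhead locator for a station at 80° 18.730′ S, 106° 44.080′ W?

Shift to the Maidenhead origin (180°W, 90°S): lon 73.2653, lat 9.6878.
Field: lon ⌊73.2653/20⌋ = 3 → D; lat ⌊9.6878/10⌋ = 0 → A.
Square: lon ⌊13.2653/2⌋ = 6; lat ⌊9.6878/1⌋ = 9.
Subsquare: lon ⌊1.2653/0.0833333⌋ = 15 → p; lat ⌊0.6878/0.0416667⌋ = 16 → q.

DA69pq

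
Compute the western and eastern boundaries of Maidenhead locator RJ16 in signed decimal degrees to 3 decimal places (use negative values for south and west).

Field R=17, J=9: +17·20° lon, +9·10° lat → SW at lon 160°, lat 0°.
Square 1, 6: +1·2° lon, +6·1° lat → SW at lon 162°, lat 6°.
Cell spans 2° lon × 1° lat.
west 162.000, east 164.000.

162.000, 164.000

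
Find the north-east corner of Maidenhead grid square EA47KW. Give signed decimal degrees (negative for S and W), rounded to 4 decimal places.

-82.0417, -91.0833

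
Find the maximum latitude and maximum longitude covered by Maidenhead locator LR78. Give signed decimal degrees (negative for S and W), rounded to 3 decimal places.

89.000, 56.000

Field L=11, R=17: +11·20° lon, +17·10° lat → SW at lon 40°, lat 80°.
Square 7, 8: +7·2° lon, +8·1° lat → SW at lon 54°, lat 88°.
Cell spans 2° lon × 1° lat. NE corner is SW corner plus one full cell.
latitude 89.000, longitude 56.000.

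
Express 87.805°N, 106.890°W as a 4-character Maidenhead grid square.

DR67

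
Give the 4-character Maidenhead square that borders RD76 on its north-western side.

RD67

Longitude square 7; −1 → 6.
Latitude square 6; +1 → 7.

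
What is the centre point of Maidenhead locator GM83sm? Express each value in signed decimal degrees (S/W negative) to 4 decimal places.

33.5208, -42.4583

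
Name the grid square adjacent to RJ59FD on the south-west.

RJ59ec

Longitude subsquare f = 5; −1 → 4 = e.
Latitude subsquare d = 3; −1 → 2 = c.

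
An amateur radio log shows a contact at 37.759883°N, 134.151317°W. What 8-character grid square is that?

Shift to the Maidenhead origin (180°W, 90°S): lon 45.84868, lat 127.75988.
Field: 45.84868/20 → 2 → C, 127.75988/10 → 12 → M; chars CM.
Square: 5.84868/2 → 2, 7.75988/1 → 7; chars 27.
Subsquare: 1.84868/0.0833333 → 22 → w, 0.75988/0.0416667 → 18 → s; chars ws.
Extended square: 0.01535/0.00833333 → 1, 0.00988/0.00416667 → 2; chars 12.

CM27ws12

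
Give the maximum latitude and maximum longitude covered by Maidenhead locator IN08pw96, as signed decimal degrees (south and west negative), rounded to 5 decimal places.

48.94583, -18.66667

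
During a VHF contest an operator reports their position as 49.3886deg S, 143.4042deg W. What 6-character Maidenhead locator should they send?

BE80ho

Offset from 180°W / 90°S: lon 36.5958°, lat 40.6114°.
Field: lon ⌊36.5958/20⌋ = 1 → B; lat ⌊40.6114/10⌋ = 4 → E.
Square: lon ⌊16.5958/2⌋ = 8; lat ⌊0.6114/1⌋ = 0.
Subsquare: lon ⌊0.5958/0.0833333⌋ = 7 → h; lat ⌊0.6114/0.0416667⌋ = 14 → o.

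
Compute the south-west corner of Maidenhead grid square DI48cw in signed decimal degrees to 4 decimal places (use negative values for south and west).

Field D=3, I=8: +3·20° lon, +8·10° lat → SW at lon -120°, lat -10°.
Square 4, 8: +4·2° lon, +8·1° lat → SW at lon -112°, lat -2°.
Subsquare c=2, w=22: +2·0.0833333° lon, +22·0.0416667° lat → SW at lon -111.833°, lat -1.08333°.
latitude -1.0833, longitude -111.8333.

-1.0833, -111.8333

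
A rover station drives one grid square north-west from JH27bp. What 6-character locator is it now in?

JH27aq

Longitude subsquare b = 1; −1 → 0 = a.
Latitude subsquare p = 15; +1 → 16 = q.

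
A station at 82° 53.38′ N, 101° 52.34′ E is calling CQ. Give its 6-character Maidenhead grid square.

Add 180° to longitude and 90° to latitude: 281.8723, 172.8897.
Field: 281.8723/20 → 14 → O, 172.8897/10 → 17 → R; chars OR.
Square: 1.8723/2 → 0, 2.8897/1 → 2; chars 02.
Subsquare: 1.8723/0.0833333 → 22 → w, 0.8897/0.0416667 → 21 → v; chars wv.

OR02wv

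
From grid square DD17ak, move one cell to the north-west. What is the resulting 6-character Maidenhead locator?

DD07xl

Longitude subsquare a = 0; −1 → -1, wraps to 23 = x, carry into square.
Longitude square 1; −1 → 0.
Latitude subsquare k = 10; +1 → 11 = l.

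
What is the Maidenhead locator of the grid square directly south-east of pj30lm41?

PJ30lm50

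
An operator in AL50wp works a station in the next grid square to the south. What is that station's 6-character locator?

Latitude subsquare p = 15; −1 → 14 = o.
The longitude characters are unchanged.

AL50wo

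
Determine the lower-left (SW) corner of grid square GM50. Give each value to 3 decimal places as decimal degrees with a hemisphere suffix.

30.000° N, 50.000° W

Field G=6, M=12: +6·20° lon, +12·10° lat → SW at lon -60°, lat 30°.
Square 5, 0: +5·2° lon, +0·1° lat → SW at lon -50°, lat 30°.
latitude 30.000° N, longitude 50.000° W.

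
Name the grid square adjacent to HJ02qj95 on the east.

HJ02rj05

Longitude extended square 9; +1 → 10, wraps to 0, carry into subsquare.
Longitude subsquare q = 16; +1 → 17 = r.
The latitude characters are unchanged.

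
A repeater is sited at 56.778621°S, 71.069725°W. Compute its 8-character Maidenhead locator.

Add 180° to longitude and 90° to latitude: 108.93027, 33.22138.
Field: lon ⌊108.93027/20⌋ = 5 → F; lat ⌊33.22138/10⌋ = 3 → D.
Square: lon ⌊8.93027/2⌋ = 4; lat ⌊3.22138/1⌋ = 3.
Subsquare: lon ⌊0.93027/0.0833333⌋ = 11 → l; lat ⌊0.22138/0.0416667⌋ = 5 → f.
Extended square: lon ⌊0.01361/0.00833333⌋ = 1; lat ⌊0.01305/0.00416667⌋ = 3.

FD43lf13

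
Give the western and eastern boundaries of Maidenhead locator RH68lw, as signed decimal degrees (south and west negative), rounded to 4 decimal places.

172.9167, 173.0000

Field R=17, H=7: +17·20° lon, +7·10° lat → SW at lon 160°, lat -20°.
Square 6, 8: +6·2° lon, +8·1° lat → SW at lon 172°, lat -12°.
Subsquare l=11, w=22: +11·0.0833333° lon, +22·0.0416667° lat → SW at lon 172.917°, lat -11.0833°.
Cell spans 0.0833333° lon × 0.0416667° lat.
west 172.9167, east 173.0000.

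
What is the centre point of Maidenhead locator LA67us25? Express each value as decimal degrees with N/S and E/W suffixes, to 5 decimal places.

Field L=11, A=0: +11·20° lon, +0·10° lat → SW at lon 40°, lat -90°.
Square 6, 7: +6·2° lon, +7·1° lat → SW at lon 52°, lat -83°.
Subsquare u=20, s=18: +20·0.0833333° lon, +18·0.0416667° lat → SW at lon 53.6667°, lat -82.25°.
Extended square 2, 5: +2·0.00833333° lon, +5·0.00416667° lat → SW at lon 53.6833°, lat -82.2292°.
Cell spans 0.00833333° lon × 0.00416667° lat. Centre is SW corner plus half of each.
latitude 82.22708° S, longitude 53.68750° E.

82.22708° S, 53.68750° E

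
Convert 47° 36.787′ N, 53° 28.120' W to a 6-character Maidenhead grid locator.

Shift to the Maidenhead origin (180°W, 90°S): lon 126.5313, lat 137.6131.
Field: 126.5313/20 → 6 → G, 137.6131/10 → 13 → N; chars GN.
Square: 6.5313/2 → 3, 7.6131/1 → 7; chars 37.
Subsquare: 0.5313/0.0833333 → 6 → g, 0.6131/0.0416667 → 14 → o; chars go.

GN37go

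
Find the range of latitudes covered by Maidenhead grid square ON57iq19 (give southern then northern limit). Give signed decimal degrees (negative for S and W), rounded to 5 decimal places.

47.70417, 47.70833

Field O=14, N=13: +14·20° lon, +13·10° lat → SW at lon 100°, lat 40°.
Square 5, 7: +5·2° lon, +7·1° lat → SW at lon 110°, lat 47°.
Subsquare i=8, q=16: +8·0.0833333° lon, +16·0.0416667° lat → SW at lon 110.667°, lat 47.6667°.
Extended square 1, 9: +1·0.00833333° lon, +9·0.00416667° lat → SW at lon 110.675°, lat 47.7042°.
Cell spans 0.00833333° lon × 0.00416667° lat.
south 47.70417, north 47.70833.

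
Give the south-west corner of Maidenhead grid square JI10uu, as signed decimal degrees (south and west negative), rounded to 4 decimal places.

Field J=9, I=8: +9·20° lon, +8·10° lat → SW at lon 0°, lat -10°.
Square 1, 0: +1·2° lon, +0·1° lat → SW at lon 2°, lat -10°.
Subsquare u=20, u=20: +20·0.0833333° lon, +20·0.0416667° lat → SW at lon 3.66667°, lat -9.16667°.
latitude -9.1667, longitude 3.6667.

-9.1667, 3.6667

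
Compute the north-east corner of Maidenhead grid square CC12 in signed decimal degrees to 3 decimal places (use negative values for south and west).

Field C=2, C=2: +2·20° lon, +2·10° lat → SW at lon -140°, lat -70°.
Square 1, 2: +1·2° lon, +2·1° lat → SW at lon -138°, lat -68°.
Cell spans 2° lon × 1° lat. NE corner is SW corner plus one full cell.
latitude -67.000, longitude -136.000.

-67.000, -136.000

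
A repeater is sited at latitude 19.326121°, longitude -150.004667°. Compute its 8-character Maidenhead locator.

Add 180° to longitude and 90° to latitude: 29.99533, 109.32612.
Field: lon ⌊29.99533/20⌋ = 1 → B; lat ⌊109.32612/10⌋ = 10 → K.
Square: lon ⌊9.99533/2⌋ = 4; lat ⌊9.32612/1⌋ = 9.
Subsquare: lon ⌊1.99533/0.0833333⌋ = 23 → x; lat ⌊0.32612/0.0416667⌋ = 7 → h.
Extended square: lon ⌊0.07867/0.00833333⌋ = 9; lat ⌊0.03445/0.00416667⌋ = 8.

BK49xh98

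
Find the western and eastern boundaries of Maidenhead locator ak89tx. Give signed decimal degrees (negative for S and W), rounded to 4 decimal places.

-162.4167, -162.3333

Field A=0, K=10: +0·20° lon, +10·10° lat → SW at lon -180°, lat 10°.
Square 8, 9: +8·2° lon, +9·1° lat → SW at lon -164°, lat 19°.
Subsquare t=19, x=23: +19·0.0833333° lon, +23·0.0416667° lat → SW at lon -162.417°, lat 19.9583°.
Cell spans 0.0833333° lon × 0.0416667° lat.
west -162.4167, east -162.3333.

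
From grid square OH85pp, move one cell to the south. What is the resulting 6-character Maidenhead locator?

Latitude subsquare p = 15; −1 → 14 = o.
The longitude characters are unchanged.

OH85po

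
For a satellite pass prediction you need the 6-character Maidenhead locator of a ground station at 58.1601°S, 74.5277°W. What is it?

FD21ru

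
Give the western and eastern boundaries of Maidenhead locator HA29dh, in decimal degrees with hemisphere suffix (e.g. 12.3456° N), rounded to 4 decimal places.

35.7500° W, 35.6667° W

Field H=7, A=0: +7·20° lon, +0·10° lat → SW at lon -40°, lat -90°.
Square 2, 9: +2·2° lon, +9·1° lat → SW at lon -36°, lat -81°.
Subsquare d=3, h=7: +3·0.0833333° lon, +7·0.0416667° lat → SW at lon -35.75°, lat -80.7083°.
Cell spans 0.0833333° lon × 0.0416667° lat.
west 35.7500° W, east 35.6667° W.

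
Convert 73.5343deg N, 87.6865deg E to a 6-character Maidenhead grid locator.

Offset from 180°W / 90°S: lon 267.6865°, lat 163.5343°.
Field (20°×10°, letters A–R): lon ⌊267.6865/20⌋ = 13 → N; lat ⌊163.5343/10⌋ = 16 → Q.
Square (2°×1°, digits 0–9): lon ⌊7.6865/2⌋ = 3; lat ⌊3.5343/1⌋ = 3.
Subsquare (5′×2.5′, letters a–x): lon ⌊1.6865/0.0833333⌋ = 20 → u; lat ⌊0.5343/0.0416667⌋ = 12 → m.

NQ33um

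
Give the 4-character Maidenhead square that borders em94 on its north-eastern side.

Longitude square 9; +1 → 10, wraps to 0, carry into field.
Longitude field E = 4; +1 → 5 = F.
Latitude square 4; +1 → 5.

FM05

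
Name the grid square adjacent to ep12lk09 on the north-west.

Longitude extended square 0; −1 → -1, wraps to 9, carry into subsquare.
Longitude subsquare l = 11; −1 → 10 = k.
Latitude extended square 9; +1 → 10, wraps to 0, carry into subsquare.
Latitude subsquare k = 10; +1 → 11 = l.

EP12kl90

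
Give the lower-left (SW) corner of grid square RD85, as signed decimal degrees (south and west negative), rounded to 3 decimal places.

-55.000, 176.000

Field R=17, D=3: +17·20° lon, +3·10° lat → SW at lon 160°, lat -60°.
Square 8, 5: +8·2° lon, +5·1° lat → SW at lon 176°, lat -55°.
latitude -55.000, longitude 176.000.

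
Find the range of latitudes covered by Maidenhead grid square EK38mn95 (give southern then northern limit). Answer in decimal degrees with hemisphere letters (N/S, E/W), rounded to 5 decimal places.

Field E=4, K=10: +4·20° lon, +10·10° lat → SW at lon -100°, lat 10°.
Square 3, 8: +3·2° lon, +8·1° lat → SW at lon -94°, lat 18°.
Subsquare m=12, n=13: +12·0.0833333° lon, +13·0.0416667° lat → SW at lon -93°, lat 18.5417°.
Extended square 9, 5: +9·0.00833333° lon, +5·0.00416667° lat → SW at lon -92.925°, lat 18.5625°.
Cell spans 0.00833333° lon × 0.00416667° lat.
south 18.56250° N, north 18.56667° N.

18.56250° N, 18.56667° N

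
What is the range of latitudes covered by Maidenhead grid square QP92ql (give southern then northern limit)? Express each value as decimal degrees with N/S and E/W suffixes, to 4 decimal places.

62.4583° N, 62.5000° N

Field Q=16, P=15: +16·20° lon, +15·10° lat → SW at lon 140°, lat 60°.
Square 9, 2: +9·2° lon, +2·1° lat → SW at lon 158°, lat 62°.
Subsquare q=16, l=11: +16·0.0833333° lon, +11·0.0416667° lat → SW at lon 159.333°, lat 62.4583°.
Cell spans 0.0833333° lon × 0.0416667° lat.
south 62.4583° N, north 62.5000° N.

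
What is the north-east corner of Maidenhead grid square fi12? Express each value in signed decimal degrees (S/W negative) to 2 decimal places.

-7.00, -76.00

Field F=5, I=8: +5·20° lon, +8·10° lat → SW at lon -80°, lat -10°.
Square 1, 2: +1·2° lon, +2·1° lat → SW at lon -78°, lat -8°.
Cell spans 2° lon × 1° lat. NE corner is SW corner plus one full cell.
latitude -7.00, longitude -76.00.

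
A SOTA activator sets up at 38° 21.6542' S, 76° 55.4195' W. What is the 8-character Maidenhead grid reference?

FF11mp93

Add 180° to longitude and 90° to latitude: 103.07634, 51.63910.
Field: lon ⌊103.07634/20⌋ = 5 → F; lat ⌊51.63910/10⌋ = 5 → F.
Square: lon ⌊3.07634/2⌋ = 1; lat ⌊1.63910/1⌋ = 1.
Subsquare: lon ⌊1.07634/0.0833333⌋ = 12 → m; lat ⌊0.63910/0.0416667⌋ = 15 → p.
Extended square: lon ⌊0.07634/0.00833333⌋ = 9; lat ⌊0.01410/0.00416667⌋ = 3.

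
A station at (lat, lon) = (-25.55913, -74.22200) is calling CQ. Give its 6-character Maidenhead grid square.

Add 180° to longitude and 90° to latitude: 105.7780, 64.4409.
Field: lon ⌊105.7780/20⌋ = 5 → F; lat ⌊64.4409/10⌋ = 6 → G.
Square: lon ⌊5.7780/2⌋ = 2; lat ⌊4.4409/1⌋ = 4.
Subsquare: lon ⌊1.7780/0.0833333⌋ = 21 → v; lat ⌊0.4409/0.0416667⌋ = 10 → k.

FG24vk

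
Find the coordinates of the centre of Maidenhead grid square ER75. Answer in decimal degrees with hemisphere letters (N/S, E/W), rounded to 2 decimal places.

85.50° N, 85.00° W

Field E=4, R=17: +4·20° lon, +17·10° lat → SW at lon -100°, lat 80°.
Square 7, 5: +7·2° lon, +5·1° lat → SW at lon -86°, lat 85°.
Cell spans 2° lon × 1° lat. Centre is SW corner plus half of each.
latitude 85.50° N, longitude 85.00° W.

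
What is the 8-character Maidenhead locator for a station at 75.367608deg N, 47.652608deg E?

LQ35ti88

Shift to the Maidenhead origin (180°W, 90°S): lon 227.65261, lat 165.36761.
Field: lon ⌊227.65261/20⌋ = 11 → L; lat ⌊165.36761/10⌋ = 16 → Q.
Square: lon ⌊7.65261/2⌋ = 3; lat ⌊5.36761/1⌋ = 5.
Subsquare: lon ⌊1.65261/0.0833333⌋ = 19 → t; lat ⌊0.36761/0.0416667⌋ = 8 → i.
Extended square: lon ⌊0.06927/0.00833333⌋ = 8; lat ⌊0.03427/0.00416667⌋ = 8.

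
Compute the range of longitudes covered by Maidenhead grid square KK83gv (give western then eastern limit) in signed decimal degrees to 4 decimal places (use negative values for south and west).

Field K=10, K=10: +10·20° lon, +10·10° lat → SW at lon 20°, lat 10°.
Square 8, 3: +8·2° lon, +3·1° lat → SW at lon 36°, lat 13°.
Subsquare g=6, v=21: +6·0.0833333° lon, +21·0.0416667° lat → SW at lon 36.5°, lat 13.875°.
Cell spans 0.0833333° lon × 0.0416667° lat.
west 36.5000, east 36.5833.

36.5000, 36.5833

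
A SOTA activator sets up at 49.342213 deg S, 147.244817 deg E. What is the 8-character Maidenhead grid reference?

Offset from 180°W / 90°S: lon 327.24482°, lat 40.65779°.
Field (20°×10°, letters A–R): lon ⌊327.24482/20⌋ = 16 → Q; lat ⌊40.65779/10⌋ = 4 → E.
Square (2°×1°, digits 0–9): lon ⌊7.24482/2⌋ = 3; lat ⌊0.65779/1⌋ = 0.
Subsquare (5′×2.5′, letters a–x): lon ⌊1.24482/0.0833333⌋ = 14 → o; lat ⌊0.65779/0.0416667⌋ = 15 → p.
Extended square (30″×15″, digits 0–9): lon ⌊0.07815/0.00833333⌋ = 9; lat ⌊0.03279/0.00416667⌋ = 7.

QE30op97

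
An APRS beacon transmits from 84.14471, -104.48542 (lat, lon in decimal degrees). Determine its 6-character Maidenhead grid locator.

DR74sd

Add 180° to longitude and 90° to latitude: 75.5146, 174.1447.
Field (20°×10°, letters A–R): lon ⌊75.5146/20⌋ = 3 → D; lat ⌊174.1447/10⌋ = 17 → R.
Square (2°×1°, digits 0–9): lon ⌊15.5146/2⌋ = 7; lat ⌊4.1447/1⌋ = 4.
Subsquare (5′×2.5′, letters a–x): lon ⌊1.5146/0.0833333⌋ = 18 → s; lat ⌊0.1447/0.0416667⌋ = 3 → d.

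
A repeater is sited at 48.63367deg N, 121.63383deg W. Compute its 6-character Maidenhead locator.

CN98ep

Add 180° to longitude and 90° to latitude: 58.3662, 138.6337.
Field (20°×10°, letters A–R): lon ⌊58.3662/20⌋ = 2 → C; lat ⌊138.6337/10⌋ = 13 → N.
Square (2°×1°, digits 0–9): lon ⌊18.3662/2⌋ = 9; lat ⌊8.6337/1⌋ = 8.
Subsquare (5′×2.5′, letters a–x): lon ⌊0.3662/0.0833333⌋ = 4 → e; lat ⌊0.6337/0.0416667⌋ = 15 → p.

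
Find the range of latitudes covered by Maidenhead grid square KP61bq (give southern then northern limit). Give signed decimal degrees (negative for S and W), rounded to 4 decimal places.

Field K=10, P=15: +10·20° lon, +15·10° lat → SW at lon 20°, lat 60°.
Square 6, 1: +6·2° lon, +1·1° lat → SW at lon 32°, lat 61°.
Subsquare b=1, q=16: +1·0.0833333° lon, +16·0.0416667° lat → SW at lon 32.0833°, lat 61.6667°.
Cell spans 0.0833333° lon × 0.0416667° lat.
south 61.6667, north 61.7083.

61.6667, 61.7083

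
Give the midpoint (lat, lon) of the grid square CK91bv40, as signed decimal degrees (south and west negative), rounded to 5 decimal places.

11.87708, -121.87917

Field C=2, K=10: +2·20° lon, +10·10° lat → SW at lon -140°, lat 10°.
Square 9, 1: +9·2° lon, +1·1° lat → SW at lon -122°, lat 11°.
Subsquare b=1, v=21: +1·0.0833333° lon, +21·0.0416667° lat → SW at lon -121.917°, lat 11.875°.
Extended square 4, 0: +4·0.00833333° lon, +0·0.00416667° lat → SW at lon -121.883°, lat 11.875°.
Cell spans 0.00833333° lon × 0.00416667° lat. Centre is SW corner plus half of each.
latitude 11.87708, longitude -121.87917.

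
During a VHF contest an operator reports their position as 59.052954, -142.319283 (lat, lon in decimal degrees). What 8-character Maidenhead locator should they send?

BO89ub12

Offset from 180°W / 90°S: lon 37.68072°, lat 149.05295°.
Field: lon ⌊37.68072/20⌋ = 1 → B; lat ⌊149.05295/10⌋ = 14 → O.
Square: lon ⌊17.68072/2⌋ = 8; lat ⌊9.05295/1⌋ = 9.
Subsquare: lon ⌊1.68072/0.0833333⌋ = 20 → u; lat ⌊0.05295/0.0416667⌋ = 1 → b.
Extended square: lon ⌊0.01405/0.00833333⌋ = 1; lat ⌊0.01129/0.00416667⌋ = 2.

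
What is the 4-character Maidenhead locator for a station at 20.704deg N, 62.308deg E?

ML10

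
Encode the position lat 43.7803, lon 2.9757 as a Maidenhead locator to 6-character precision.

JN13ls

Shift to the Maidenhead origin (180°W, 90°S): lon 182.9757, lat 133.7803.
Field (20°×10°, letters A–R): 182.9757/20 → 9 → J, 133.7803/10 → 13 → N; chars JN.
Square (2°×1°, digits 0–9): 2.9757/2 → 1, 3.7803/1 → 3; chars 13.
Subsquare (5′×2.5′, letters a–x): 0.9757/0.0833333 → 11 → l, 0.7803/0.0416667 → 18 → s; chars ls.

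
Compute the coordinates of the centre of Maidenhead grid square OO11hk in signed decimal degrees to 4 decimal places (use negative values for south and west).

Field O=14, O=14: +14·20° lon, +14·10° lat → SW at lon 100°, lat 50°.
Square 1, 1: +1·2° lon, +1·1° lat → SW at lon 102°, lat 51°.
Subsquare h=7, k=10: +7·0.0833333° lon, +10·0.0416667° lat → SW at lon 102.583°, lat 51.4167°.
Cell spans 0.0833333° lon × 0.0416667° lat. Centre is SW corner plus half of each.
latitude 51.4375, longitude 102.6250.

51.4375, 102.6250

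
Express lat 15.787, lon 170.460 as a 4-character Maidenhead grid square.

RK55

Shift to the Maidenhead origin (180°W, 90°S): lon 350.46, lat 105.79.
Field (20°×10°, letters A–R): lon ⌊350.46/20⌋ = 17 → R; lat ⌊105.79/10⌋ = 10 → K.
Square (2°×1°, digits 0–9): lon ⌊10.46/2⌋ = 5; lat ⌊5.79/1⌋ = 5.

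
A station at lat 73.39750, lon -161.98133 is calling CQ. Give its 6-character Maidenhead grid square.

Add 180° to longitude and 90° to latitude: 18.0187, 163.3975.
Field: 18.0187/20 → 0 → A, 163.3975/10 → 16 → Q; chars AQ.
Square: 18.0187/2 → 9, 3.3975/1 → 3; chars 93.
Subsquare: 0.0187/0.0833333 → 0 → a, 0.3975/0.0416667 → 9 → j; chars aj.

AQ93aj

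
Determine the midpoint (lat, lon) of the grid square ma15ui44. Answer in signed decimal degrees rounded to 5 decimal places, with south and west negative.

Field M=12, A=0: +12·20° lon, +0·10° lat → SW at lon 60°, lat -90°.
Square 1, 5: +1·2° lon, +5·1° lat → SW at lon 62°, lat -85°.
Subsquare u=20, i=8: +20·0.0833333° lon, +8·0.0416667° lat → SW at lon 63.6667°, lat -84.6667°.
Extended square 4, 4: +4·0.00833333° lon, +4·0.00416667° lat → SW at lon 63.7°, lat -84.65°.
Cell spans 0.00833333° lon × 0.00416667° lat. Centre is SW corner plus half of each.
latitude -84.64792, longitude 63.70417.

-84.64792, 63.70417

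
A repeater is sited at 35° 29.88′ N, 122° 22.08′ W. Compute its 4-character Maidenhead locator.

CM85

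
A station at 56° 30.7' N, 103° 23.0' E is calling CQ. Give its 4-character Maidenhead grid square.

Add 180° to longitude and 90° to latitude: 283.38, 146.51.
Field: 283.38/20 → 14 → O, 146.51/10 → 14 → O; chars OO.
Square: 3.38/2 → 1, 6.51/1 → 6; chars 16.

OO16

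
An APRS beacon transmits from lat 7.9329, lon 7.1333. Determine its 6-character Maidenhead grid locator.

Offset from 180°W / 90°S: lon 187.1333°, lat 97.9329°.
Field: 187.1333/20 → 9 → J, 97.9329/10 → 9 → J; chars JJ.
Square: 7.1333/2 → 3, 7.9329/1 → 7; chars 37.
Subsquare: 1.1333/0.0833333 → 13 → n, 0.9329/0.0416667 → 22 → w; chars nw.

JJ37nw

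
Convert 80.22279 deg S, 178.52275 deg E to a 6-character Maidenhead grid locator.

Shift to the Maidenhead origin (180°W, 90°S): lon 358.5227, lat 9.7772.
Field (20°×10°, letters A–R): lon ⌊358.5227/20⌋ = 17 → R; lat ⌊9.7772/10⌋ = 0 → A.
Square (2°×1°, digits 0–9): lon ⌊18.5227/2⌋ = 9; lat ⌊9.7772/1⌋ = 9.
Subsquare (5′×2.5′, letters a–x): lon ⌊0.5227/0.0833333⌋ = 6 → g; lat ⌊0.7772/0.0416667⌋ = 18 → s.

RA99gs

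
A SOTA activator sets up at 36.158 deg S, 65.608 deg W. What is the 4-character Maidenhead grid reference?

FF73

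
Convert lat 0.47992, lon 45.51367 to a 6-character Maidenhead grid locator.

LJ20sl

Add 180° to longitude and 90° to latitude: 225.5137, 90.4799.
Field (20°×10°, letters A–R): lon ⌊225.5137/20⌋ = 11 → L; lat ⌊90.4799/10⌋ = 9 → J.
Square (2°×1°, digits 0–9): lon ⌊5.5137/2⌋ = 2; lat ⌊0.4799/1⌋ = 0.
Subsquare (5′×2.5′, letters a–x): lon ⌊1.5137/0.0833333⌋ = 18 → s; lat ⌊0.4799/0.0416667⌋ = 11 → l.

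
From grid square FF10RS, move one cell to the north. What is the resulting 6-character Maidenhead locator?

FF10rt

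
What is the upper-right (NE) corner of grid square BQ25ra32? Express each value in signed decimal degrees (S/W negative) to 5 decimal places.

75.01250, -154.55000

Field B=1, Q=16: +1·20° lon, +16·10° lat → SW at lon -160°, lat 70°.
Square 2, 5: +2·2° lon, +5·1° lat → SW at lon -156°, lat 75°.
Subsquare r=17, a=0: +17·0.0833333° lon, +0·0.0416667° lat → SW at lon -154.583°, lat 75°.
Extended square 3, 2: +3·0.00833333° lon, +2·0.00416667° lat → SW at lon -154.558°, lat 75.0083°.
Cell spans 0.00833333° lon × 0.00416667° lat. NE corner is SW corner plus one full cell.
latitude 75.01250, longitude -154.55000.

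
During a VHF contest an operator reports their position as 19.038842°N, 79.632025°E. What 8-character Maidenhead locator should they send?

Offset from 180°W / 90°S: lon 259.63202°, lat 109.03884°.
Field: lon ⌊259.63202/20⌋ = 12 → M; lat ⌊109.03884/10⌋ = 10 → K.
Square: lon ⌊19.63202/2⌋ = 9; lat ⌊9.03884/1⌋ = 9.
Subsquare: lon ⌊1.63202/0.0833333⌋ = 19 → t; lat ⌊0.03884/0.0416667⌋ = 0 → a.
Extended square: lon ⌊0.04869/0.00833333⌋ = 5; lat ⌊0.03884/0.00416667⌋ = 9.

MK99ta59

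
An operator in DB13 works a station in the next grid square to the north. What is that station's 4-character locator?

DB14

Latitude square 3; +1 → 4.
The longitude characters are unchanged.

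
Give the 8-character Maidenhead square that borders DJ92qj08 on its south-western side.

Longitude extended square 0; −1 → -1, wraps to 9, carry into subsquare.
Longitude subsquare q = 16; −1 → 15 = p.
Latitude extended square 8; −1 → 7.

DJ92pj97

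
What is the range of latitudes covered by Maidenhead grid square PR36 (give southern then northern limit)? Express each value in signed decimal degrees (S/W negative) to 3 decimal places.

86.000, 87.000

Field P=15, R=17: +15·20° lon, +17·10° lat → SW at lon 120°, lat 80°.
Square 3, 6: +3·2° lon, +6·1° lat → SW at lon 126°, lat 86°.
Cell spans 2° lon × 1° lat.
south 86.000, north 87.000.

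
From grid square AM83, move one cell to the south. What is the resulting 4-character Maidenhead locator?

AM82

Latitude square 3; −1 → 2.
The longitude characters are unchanged.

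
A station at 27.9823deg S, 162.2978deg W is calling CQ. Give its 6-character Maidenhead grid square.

Offset from 180°W / 90°S: lon 17.7022°, lat 62.0177°.
Field: lon ⌊17.7022/20⌋ = 0 → A; lat ⌊62.0177/10⌋ = 6 → G.
Square: lon ⌊17.7022/2⌋ = 8; lat ⌊2.0177/1⌋ = 2.
Subsquare: lon ⌊1.7022/0.0833333⌋ = 20 → u; lat ⌊0.0177/0.0416667⌋ = 0 → a.

AG82ua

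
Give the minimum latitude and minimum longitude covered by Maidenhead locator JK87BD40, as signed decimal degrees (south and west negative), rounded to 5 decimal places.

Field J=9, K=10: +9·20° lon, +10·10° lat → SW at lon 0°, lat 10°.
Square 8, 7: +8·2° lon, +7·1° lat → SW at lon 16°, lat 17°.
Subsquare b=1, d=3: +1·0.0833333° lon, +3·0.0416667° lat → SW at lon 16.0833°, lat 17.125°.
Extended square 4, 0: +4·0.00833333° lon, +0·0.00416667° lat → SW at lon 16.1167°, lat 17.125°.
latitude 17.12500, longitude 16.11667.

17.12500, 16.11667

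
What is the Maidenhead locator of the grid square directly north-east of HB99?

IC00

Longitude square 9; +1 → 10, wraps to 0, carry into field.
Longitude field H = 7; +1 → 8 = I.
Latitude square 9; +1 → 10, wraps to 0, carry into field.
Latitude field B = 1; +1 → 2 = C.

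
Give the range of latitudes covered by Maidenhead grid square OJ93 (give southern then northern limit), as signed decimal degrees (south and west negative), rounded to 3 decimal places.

Field O=14, J=9: +14·20° lon, +9·10° lat → SW at lon 100°, lat 0°.
Square 9, 3: +9·2° lon, +3·1° lat → SW at lon 118°, lat 3°.
Cell spans 2° lon × 1° lat.
south 3.000, north 4.000.

3.000, 4.000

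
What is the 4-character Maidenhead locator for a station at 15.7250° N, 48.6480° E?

Add 180° to longitude and 90° to latitude: 228.65, 105.72.
Field (20°×10°, letters A–R): lon ⌊228.65/20⌋ = 11 → L; lat ⌊105.72/10⌋ = 10 → K.
Square (2°×1°, digits 0–9): lon ⌊8.65/2⌋ = 4; lat ⌊5.72/1⌋ = 5.

LK45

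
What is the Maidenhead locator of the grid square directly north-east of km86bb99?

KM86cc00

Longitude extended square 9; +1 → 10, wraps to 0, carry into subsquare.
Longitude subsquare b = 1; +1 → 2 = c.
Latitude extended square 9; +1 → 10, wraps to 0, carry into subsquare.
Latitude subsquare b = 1; +1 → 2 = c.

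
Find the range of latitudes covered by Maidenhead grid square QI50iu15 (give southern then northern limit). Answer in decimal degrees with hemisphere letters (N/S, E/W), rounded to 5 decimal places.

Field Q=16, I=8: +16·20° lon, +8·10° lat → SW at lon 140°, lat -10°.
Square 5, 0: +5·2° lon, +0·1° lat → SW at lon 150°, lat -10°.
Subsquare i=8, u=20: +8·0.0833333° lon, +20·0.0416667° lat → SW at lon 150.667°, lat -9.16667°.
Extended square 1, 5: +1·0.00833333° lon, +5·0.00416667° lat → SW at lon 150.675°, lat -9.14583°.
Cell spans 0.00833333° lon × 0.00416667° lat.
south 9.14583° S, north 9.14167° S.

9.14583° S, 9.14167° S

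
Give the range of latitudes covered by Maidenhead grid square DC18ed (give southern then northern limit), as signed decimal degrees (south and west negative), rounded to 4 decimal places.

-61.8750, -61.8333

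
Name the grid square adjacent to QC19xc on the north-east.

QC29ad

Longitude subsquare x = 23; +1 → 24, wraps to 0 = a, carry into square.
Longitude square 1; +1 → 2.
Latitude subsquare c = 2; +1 → 3 = d.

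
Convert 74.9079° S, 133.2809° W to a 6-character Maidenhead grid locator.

CB35ic

Shift to the Maidenhead origin (180°W, 90°S): lon 46.7191, lat 15.0921.
Field: lon ⌊46.7191/20⌋ = 2 → C; lat ⌊15.0921/10⌋ = 1 → B.
Square: lon ⌊6.7191/2⌋ = 3; lat ⌊5.0921/1⌋ = 5.
Subsquare: lon ⌊0.7191/0.0833333⌋ = 8 → i; lat ⌊0.0921/0.0416667⌋ = 2 → c.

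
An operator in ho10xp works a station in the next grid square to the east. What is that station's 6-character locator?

Longitude subsquare x = 23; +1 → 24, wraps to 0 = a, carry into square.
Longitude square 1; +1 → 2.
The latitude characters are unchanged.

HO20ap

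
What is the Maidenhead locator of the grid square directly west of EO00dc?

EO00cc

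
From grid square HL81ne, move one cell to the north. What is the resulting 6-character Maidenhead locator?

HL81nf

Latitude subsquare e = 4; +1 → 5 = f.
The longitude characters are unchanged.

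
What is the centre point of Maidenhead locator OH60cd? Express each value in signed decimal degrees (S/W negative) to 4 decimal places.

-19.8542, 112.2083

Field O=14, H=7: +14·20° lon, +7·10° lat → SW at lon 100°, lat -20°.
Square 6, 0: +6·2° lon, +0·1° lat → SW at lon 112°, lat -20°.
Subsquare c=2, d=3: +2·0.0833333° lon, +3·0.0416667° lat → SW at lon 112.167°, lat -19.875°.
Cell spans 0.0833333° lon × 0.0416667° lat. Centre is SW corner plus half of each.
latitude -19.8542, longitude 112.2083.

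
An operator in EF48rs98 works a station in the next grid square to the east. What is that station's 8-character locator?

Longitude extended square 9; +1 → 10, wraps to 0, carry into subsquare.
Longitude subsquare r = 17; +1 → 18 = s.
The latitude characters are unchanged.

EF48ss08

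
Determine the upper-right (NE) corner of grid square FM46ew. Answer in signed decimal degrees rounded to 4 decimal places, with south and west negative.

36.9583, -71.5833

Field F=5, M=12: +5·20° lon, +12·10° lat → SW at lon -80°, lat 30°.
Square 4, 6: +4·2° lon, +6·1° lat → SW at lon -72°, lat 36°.
Subsquare e=4, w=22: +4·0.0833333° lon, +22·0.0416667° lat → SW at lon -71.6667°, lat 36.9167°.
Cell spans 0.0833333° lon × 0.0416667° lat. NE corner is SW corner plus one full cell.
latitude 36.9583, longitude -71.5833.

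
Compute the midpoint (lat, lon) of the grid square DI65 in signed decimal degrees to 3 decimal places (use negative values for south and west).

-4.500, -107.000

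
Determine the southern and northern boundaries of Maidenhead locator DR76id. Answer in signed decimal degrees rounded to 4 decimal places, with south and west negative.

86.1250, 86.1667

Field D=3, R=17: +3·20° lon, +17·10° lat → SW at lon -120°, lat 80°.
Square 7, 6: +7·2° lon, +6·1° lat → SW at lon -106°, lat 86°.
Subsquare i=8, d=3: +8·0.0833333° lon, +3·0.0416667° lat → SW at lon -105.333°, lat 86.125°.
Cell spans 0.0833333° lon × 0.0416667° lat.
south 86.1250, north 86.1667.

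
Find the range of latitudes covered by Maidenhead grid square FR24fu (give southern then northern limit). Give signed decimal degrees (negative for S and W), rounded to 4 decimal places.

84.8333, 84.8750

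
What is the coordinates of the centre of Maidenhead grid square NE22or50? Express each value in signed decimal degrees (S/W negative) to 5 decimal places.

-47.28958, 85.21250

Field N=13, E=4: +13·20° lon, +4·10° lat → SW at lon 80°, lat -50°.
Square 2, 2: +2·2° lon, +2·1° lat → SW at lon 84°, lat -48°.
Subsquare o=14, r=17: +14·0.0833333° lon, +17·0.0416667° lat → SW at lon 85.1667°, lat -47.2917°.
Extended square 5, 0: +5·0.00833333° lon, +0·0.00416667° lat → SW at lon 85.2083°, lat -47.2917°.
Cell spans 0.00833333° lon × 0.00416667° lat. Centre is SW corner plus half of each.
latitude -47.28958, longitude 85.21250.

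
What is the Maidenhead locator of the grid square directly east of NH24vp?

NH24wp

Longitude subsquare v = 21; +1 → 22 = w.
The latitude characters are unchanged.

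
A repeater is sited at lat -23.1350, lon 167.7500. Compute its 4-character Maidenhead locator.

Add 180° to longitude and 90° to latitude: 347.75, 66.86.
Field (20°×10°, letters A–R): 347.75/20 → 17 → R, 66.86/10 → 6 → G; chars RG.
Square (2°×1°, digits 0–9): 7.75/2 → 3, 6.86/1 → 6; chars 36.

RG36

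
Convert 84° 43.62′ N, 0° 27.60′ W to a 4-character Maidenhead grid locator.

IR94

Offset from 180°W / 90°S: lon 179.54°, lat 174.73°.
Field: lon ⌊179.54/20⌋ = 8 → I; lat ⌊174.73/10⌋ = 17 → R.
Square: lon ⌊19.54/2⌋ = 9; lat ⌊4.73/1⌋ = 4.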